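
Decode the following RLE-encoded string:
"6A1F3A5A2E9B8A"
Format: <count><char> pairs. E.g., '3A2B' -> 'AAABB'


Expanding each <count><char> pair:
  6A -> 'AAAAAA'
  1F -> 'F'
  3A -> 'AAA'
  5A -> 'AAAAA'
  2E -> 'EE'
  9B -> 'BBBBBBBBB'
  8A -> 'AAAAAAAA'

Decoded = AAAAAAFAAAAAAAAEEBBBBBBBBBAAAAAAAA


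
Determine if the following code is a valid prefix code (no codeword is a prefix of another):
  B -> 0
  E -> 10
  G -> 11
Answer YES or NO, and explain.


Checking each pair (does one codeword prefix another?):
  B='0' vs E='10': no prefix
  B='0' vs G='11': no prefix
  E='10' vs B='0': no prefix
  E='10' vs G='11': no prefix
  G='11' vs B='0': no prefix
  G='11' vs E='10': no prefix
No violation found over all pairs.

YES -- this is a valid prefix code. No codeword is a prefix of any other codeword.


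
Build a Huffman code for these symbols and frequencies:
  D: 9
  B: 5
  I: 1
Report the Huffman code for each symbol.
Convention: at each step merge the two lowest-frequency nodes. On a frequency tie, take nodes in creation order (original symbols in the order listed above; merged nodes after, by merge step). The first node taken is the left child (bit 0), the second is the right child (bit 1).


Huffman tree construction:
Step 1: Merge I(1) + B(5) = 6
Step 2: Merge (I+B)(6) + D(9) = 15
Read each symbol's code off the tree from the root (left child = 0, right child = 1).

Codes:
  D: 1 (length 1)
  B: 01 (length 2)
  I: 00 (length 2)
Average code length: 21/15 = 1.4000 bits/symbol


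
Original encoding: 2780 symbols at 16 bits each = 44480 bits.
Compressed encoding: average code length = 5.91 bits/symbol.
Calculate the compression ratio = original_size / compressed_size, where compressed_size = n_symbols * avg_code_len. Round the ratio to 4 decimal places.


original_size = n_symbols * orig_bits = 2780 * 16 = 44480 bits
compressed_size = n_symbols * avg_code_len = 2780 * 5.91 = 16429.8 bits
ratio = original_size / compressed_size = 44480 / 16429.8 = 2.7073

Compression ratio = 2.7073


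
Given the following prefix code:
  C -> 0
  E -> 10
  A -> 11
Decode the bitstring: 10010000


Decoding step by step:
Bits 10 -> E
Bits 0 -> C
Bits 10 -> E
Bits 0 -> C
Bits 0 -> C
Bits 0 -> C


Decoded message: ECECCC


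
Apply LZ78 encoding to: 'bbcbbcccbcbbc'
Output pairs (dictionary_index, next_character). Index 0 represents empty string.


LZ78 encoding steps:
Dictionary: {0: ''}
Step 1: w='' (idx 0), next='b' -> output (0, 'b'), add 'b' as idx 1
Step 2: w='b' (idx 1), next='c' -> output (1, 'c'), add 'bc' as idx 2
Step 3: w='b' (idx 1), next='b' -> output (1, 'b'), add 'bb' as idx 3
Step 4: w='' (idx 0), next='c' -> output (0, 'c'), add 'c' as idx 4
Step 5: w='c' (idx 4), next='c' -> output (4, 'c'), add 'cc' as idx 5
Step 6: w='bc' (idx 2), next='b' -> output (2, 'b'), add 'bcb' as idx 6
Step 7: w='bc' (idx 2), end of input -> output (2, '')


Encoded: [(0, 'b'), (1, 'c'), (1, 'b'), (0, 'c'), (4, 'c'), (2, 'b'), (2, '')]


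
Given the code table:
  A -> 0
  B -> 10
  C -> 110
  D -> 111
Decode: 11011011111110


Decoding:
110 -> C
110 -> C
111 -> D
111 -> D
10 -> B


Result: CCDDB


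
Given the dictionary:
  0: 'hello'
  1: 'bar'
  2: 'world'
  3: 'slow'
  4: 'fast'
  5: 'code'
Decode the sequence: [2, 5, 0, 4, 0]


Look up each index in the dictionary:
  2 -> 'world'
  5 -> 'code'
  0 -> 'hello'
  4 -> 'fast'
  0 -> 'hello'

Decoded: "world code hello fast hello"


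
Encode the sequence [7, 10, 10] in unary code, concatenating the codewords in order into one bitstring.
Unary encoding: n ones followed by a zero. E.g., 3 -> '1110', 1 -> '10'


Encode each number as n ones followed by a terminating 0:
  7 -> 11111110 (8 bits)
  10 -> 11111111110 (11 bits)
  10 -> 11111111110 (11 bits)
Total length = 8 + 11 + 11 = 30 bits.

Unary([7, 10, 10]) = 111111101111111111011111111110 (30 bits)


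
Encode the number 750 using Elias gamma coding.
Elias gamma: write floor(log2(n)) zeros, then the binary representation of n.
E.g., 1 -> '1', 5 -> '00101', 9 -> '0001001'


num_bits = floor(log2(750)) + 1 = 10
leading_zeros = num_bits - 1 = 9
binary(750) = 1011101110

Elias gamma(750) = '000000000' + '1011101110' = 0000000001011101110 (19 bits)


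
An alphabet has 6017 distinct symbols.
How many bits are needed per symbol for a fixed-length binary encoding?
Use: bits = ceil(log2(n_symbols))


log2(6017) = 12.5548
Bracket: 2^12 = 4096 < 6017 <= 2^13 = 8192
So ceil(log2(6017)) = 13

bits = ceil(log2(6017)) = ceil(12.5548) = 13 bits


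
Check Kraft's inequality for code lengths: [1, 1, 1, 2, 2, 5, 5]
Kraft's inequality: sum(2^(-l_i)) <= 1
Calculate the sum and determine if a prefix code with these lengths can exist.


Sum = 2^(-1) + 2^(-1) + 2^(-1) + 2^(-2) + 2^(-2) + 2^(-5) + 2^(-5)
    = 0.5 + 0.5 + 0.5 + 0.25 + 0.25 + 0.03125 + 0.03125
    = 66/32 = 2.0625
Since 2.0625 > 1, Kraft's inequality is NOT satisfied.
A prefix code with these lengths CANNOT exist.

Kraft sum = 2.0625. Not satisfied.


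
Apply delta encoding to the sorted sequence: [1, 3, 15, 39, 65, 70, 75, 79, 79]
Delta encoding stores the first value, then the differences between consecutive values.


First value: 1
Deltas:
  3 - 1 = 2
  15 - 3 = 12
  39 - 15 = 24
  65 - 39 = 26
  70 - 65 = 5
  75 - 70 = 5
  79 - 75 = 4
  79 - 79 = 0


Delta encoded: [1, 2, 12, 24, 26, 5, 5, 4, 0]


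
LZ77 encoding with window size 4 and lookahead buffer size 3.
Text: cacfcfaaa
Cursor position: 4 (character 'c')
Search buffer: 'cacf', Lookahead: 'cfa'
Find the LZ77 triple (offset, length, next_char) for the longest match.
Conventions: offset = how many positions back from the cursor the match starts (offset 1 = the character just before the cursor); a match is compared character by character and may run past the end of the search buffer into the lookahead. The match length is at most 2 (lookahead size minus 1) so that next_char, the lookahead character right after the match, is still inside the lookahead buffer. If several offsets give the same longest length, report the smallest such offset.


Try each offset into the search buffer:
  offset=1 (pos 3, char 'f'): match length 0
  offset=2 (pos 2, char 'c'): match length 2
  offset=3 (pos 1, char 'a'): match length 0
  offset=4 (pos 0, char 'c'): match length 1
Longest match has length 2 at offset 2.
next_char = character at position 4 + 2 = 6 -> 'a'

Best match: offset=2, length=2 (matching 'cf' starting at position 2)
LZ77 triple: (2, 2, 'a')


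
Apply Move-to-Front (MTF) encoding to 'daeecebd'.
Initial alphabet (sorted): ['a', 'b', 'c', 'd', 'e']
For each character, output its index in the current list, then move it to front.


MTF encoding:
'd': index 3 in ['a', 'b', 'c', 'd', 'e'] -> ['d', 'a', 'b', 'c', 'e']
'a': index 1 in ['d', 'a', 'b', 'c', 'e'] -> ['a', 'd', 'b', 'c', 'e']
'e': index 4 in ['a', 'd', 'b', 'c', 'e'] -> ['e', 'a', 'd', 'b', 'c']
'e': index 0 in ['e', 'a', 'd', 'b', 'c'] -> ['e', 'a', 'd', 'b', 'c']
'c': index 4 in ['e', 'a', 'd', 'b', 'c'] -> ['c', 'e', 'a', 'd', 'b']
'e': index 1 in ['c', 'e', 'a', 'd', 'b'] -> ['e', 'c', 'a', 'd', 'b']
'b': index 4 in ['e', 'c', 'a', 'd', 'b'] -> ['b', 'e', 'c', 'a', 'd']
'd': index 4 in ['b', 'e', 'c', 'a', 'd'] -> ['d', 'b', 'e', 'c', 'a']


Output: [3, 1, 4, 0, 4, 1, 4, 4]


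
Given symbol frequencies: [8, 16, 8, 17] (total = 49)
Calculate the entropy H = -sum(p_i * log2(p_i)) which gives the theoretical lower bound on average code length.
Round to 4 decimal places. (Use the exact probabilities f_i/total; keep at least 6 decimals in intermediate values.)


Per-symbol terms -p_i * log2(p_i) with p_i = f_i/49:
  p = 8/49 = 0.163265: log2(p) = -2.614710, -p*log2(p) = 0.426891
  p = 16/49 = 0.326531: log2(p) = -1.614710, -p*log2(p) = 0.527252
  p = 8/49 = 0.163265: log2(p) = -2.614710, -p*log2(p) = 0.426891
  p = 17/49 = 0.346939: log2(p) = -1.527247, -p*log2(p) = 0.529861
H = 0.426891 + 0.527252 + 0.426891 + 0.529861 = 1.910895

H = 1.9109 bits/symbol


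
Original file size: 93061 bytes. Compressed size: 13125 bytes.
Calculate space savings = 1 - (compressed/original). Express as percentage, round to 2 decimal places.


ratio = compressed/original = 13125/93061 = 0.141037
savings = 1 - ratio = 1 - 0.141037 = 0.858963
as a percentage: 0.858963 * 100 = 85.9%

Space savings = 1 - 13125/93061 = 85.9%


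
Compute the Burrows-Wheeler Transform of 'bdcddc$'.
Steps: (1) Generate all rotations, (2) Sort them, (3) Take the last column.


Rotations (sorted):
  0: $bdcddc -> last char: c
  1: bdcddc$ -> last char: $
  2: c$bdcdd -> last char: d
  3: cddc$bd -> last char: d
  4: dc$bdcd -> last char: d
  5: dcddc$b -> last char: b
  6: ddc$bdc -> last char: c


BWT = c$dddbc


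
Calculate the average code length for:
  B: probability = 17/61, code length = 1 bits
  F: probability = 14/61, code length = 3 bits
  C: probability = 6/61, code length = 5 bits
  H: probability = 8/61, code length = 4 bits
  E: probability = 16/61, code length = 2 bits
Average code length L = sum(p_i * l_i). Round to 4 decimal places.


Weighted contributions p_i * l_i:
  B: (17/61) * 1 = 17/61
  F: (14/61) * 3 = 42/61
  C: (6/61) * 5 = 30/61
  H: (8/61) * 4 = 32/61
  E: (16/61) * 2 = 32/61
Sum = (17 + 42 + 30 + 32 + 32)/61 = 153/61

L = 153/61 = 2.5082 bits/symbol


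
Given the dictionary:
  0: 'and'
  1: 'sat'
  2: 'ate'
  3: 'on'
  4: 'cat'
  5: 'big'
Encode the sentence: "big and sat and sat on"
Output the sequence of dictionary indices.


Look up each word in the dictionary:
  'big' -> 5
  'and' -> 0
  'sat' -> 1
  'and' -> 0
  'sat' -> 1
  'on' -> 3

Encoded: [5, 0, 1, 0, 1, 3]


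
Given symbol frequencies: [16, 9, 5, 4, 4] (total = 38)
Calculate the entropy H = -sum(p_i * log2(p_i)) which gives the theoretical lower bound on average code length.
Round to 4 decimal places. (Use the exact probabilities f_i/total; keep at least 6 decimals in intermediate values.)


Per-symbol terms -p_i * log2(p_i) with p_i = f_i/38:
  p = 16/38 = 0.421053: log2(p) = -1.247928, -p*log2(p) = 0.525443
  p = 9/38 = 0.236842: log2(p) = -2.078003, -p*log2(p) = 0.492158
  p = 5/38 = 0.131579: log2(p) = -2.925999, -p*log2(p) = 0.385000
  p = 4/38 = 0.105263: log2(p) = -3.247928, -p*log2(p) = 0.341887
  p = 4/38 = 0.105263: log2(p) = -3.247928, -p*log2(p) = 0.341887
H = 0.525443 + 0.492158 + 0.385000 + 0.341887 + 0.341887 = 2.086375

H = 2.0864 bits/symbol


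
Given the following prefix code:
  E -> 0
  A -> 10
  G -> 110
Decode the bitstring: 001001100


Decoding step by step:
Bits 0 -> E
Bits 0 -> E
Bits 10 -> A
Bits 0 -> E
Bits 110 -> G
Bits 0 -> E


Decoded message: EEAEGE


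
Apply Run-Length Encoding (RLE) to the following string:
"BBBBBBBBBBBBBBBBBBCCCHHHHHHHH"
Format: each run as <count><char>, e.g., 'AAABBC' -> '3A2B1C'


Scanning runs left to right:
  i=0: run of 'B' x 18 -> '18B'
  i=18: run of 'C' x 3 -> '3C'
  i=21: run of 'H' x 8 -> '8H'

RLE = 18B3C8H


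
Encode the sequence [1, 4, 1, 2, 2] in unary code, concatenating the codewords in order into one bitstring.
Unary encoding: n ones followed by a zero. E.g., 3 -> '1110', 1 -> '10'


Encode each number as n ones followed by a terminating 0:
  1 -> 10 (2 bits)
  4 -> 11110 (5 bits)
  1 -> 10 (2 bits)
  2 -> 110 (3 bits)
  2 -> 110 (3 bits)
Total length = 2 + 5 + 2 + 3 + 3 = 15 bits.

Unary([1, 4, 1, 2, 2]) = 101111010110110 (15 bits)


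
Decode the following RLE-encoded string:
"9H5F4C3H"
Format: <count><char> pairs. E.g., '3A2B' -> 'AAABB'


Expanding each <count><char> pair:
  9H -> 'HHHHHHHHH'
  5F -> 'FFFFF'
  4C -> 'CCCC'
  3H -> 'HHH'

Decoded = HHHHHHHHHFFFFFCCCCHHH


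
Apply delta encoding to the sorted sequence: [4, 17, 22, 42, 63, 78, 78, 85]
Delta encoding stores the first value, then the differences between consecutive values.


First value: 4
Deltas:
  17 - 4 = 13
  22 - 17 = 5
  42 - 22 = 20
  63 - 42 = 21
  78 - 63 = 15
  78 - 78 = 0
  85 - 78 = 7


Delta encoded: [4, 13, 5, 20, 21, 15, 0, 7]


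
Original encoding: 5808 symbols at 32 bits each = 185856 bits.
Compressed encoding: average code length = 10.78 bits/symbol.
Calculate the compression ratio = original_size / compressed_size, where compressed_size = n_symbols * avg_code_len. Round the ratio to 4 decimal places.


original_size = n_symbols * orig_bits = 5808 * 32 = 185856 bits
compressed_size = n_symbols * avg_code_len = 5808 * 10.78 = 62610.24 bits
ratio = original_size / compressed_size = 185856 / 62610.24 = 2.9685

Compression ratio = 2.9685


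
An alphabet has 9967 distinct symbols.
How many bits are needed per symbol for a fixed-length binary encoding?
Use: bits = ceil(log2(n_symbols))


log2(9967) = 13.2829
Bracket: 2^13 = 8192 < 9967 <= 2^14 = 16384
So ceil(log2(9967)) = 14

bits = ceil(log2(9967)) = ceil(13.2829) = 14 bits


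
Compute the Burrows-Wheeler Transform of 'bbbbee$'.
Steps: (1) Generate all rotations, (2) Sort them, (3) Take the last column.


Rotations (sorted):
  0: $bbbbee -> last char: e
  1: bbbbee$ -> last char: $
  2: bbbee$b -> last char: b
  3: bbee$bb -> last char: b
  4: bee$bbb -> last char: b
  5: e$bbbbe -> last char: e
  6: ee$bbbb -> last char: b


BWT = e$bbbeb


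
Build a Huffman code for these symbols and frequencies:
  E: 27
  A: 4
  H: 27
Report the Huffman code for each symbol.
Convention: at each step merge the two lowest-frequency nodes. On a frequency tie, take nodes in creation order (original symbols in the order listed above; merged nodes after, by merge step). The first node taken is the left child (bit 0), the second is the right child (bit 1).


Huffman tree construction:
Step 1: Merge A(4) + E(27) = 31
Step 2: Merge H(27) + (A+E)(31) = 58
Read each symbol's code off the tree from the root (left child = 0, right child = 1).

Codes:
  E: 11 (length 2)
  A: 10 (length 2)
  H: 0 (length 1)
Average code length: 89/58 = 1.5345 bits/symbol


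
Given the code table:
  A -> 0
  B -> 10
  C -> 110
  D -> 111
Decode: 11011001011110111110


Decoding:
110 -> C
110 -> C
0 -> A
10 -> B
111 -> D
10 -> B
111 -> D
110 -> C


Result: CCABDBDC


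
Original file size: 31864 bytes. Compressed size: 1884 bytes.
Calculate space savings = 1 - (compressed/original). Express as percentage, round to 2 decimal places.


ratio = compressed/original = 1884/31864 = 0.059126
savings = 1 - ratio = 1 - 0.059126 = 0.940874
as a percentage: 0.940874 * 100 = 94.09%

Space savings = 1 - 1884/31864 = 94.09%


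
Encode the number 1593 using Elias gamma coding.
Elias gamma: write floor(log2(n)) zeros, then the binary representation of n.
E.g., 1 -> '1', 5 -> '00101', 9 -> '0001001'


num_bits = floor(log2(1593)) + 1 = 11
leading_zeros = num_bits - 1 = 10
binary(1593) = 11000111001

Elias gamma(1593) = '0000000000' + '11000111001' = 000000000011000111001 (21 bits)


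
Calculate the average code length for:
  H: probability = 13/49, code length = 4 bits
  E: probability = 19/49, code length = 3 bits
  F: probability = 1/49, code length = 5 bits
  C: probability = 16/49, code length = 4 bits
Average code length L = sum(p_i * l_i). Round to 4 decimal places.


Weighted contributions p_i * l_i:
  H: (13/49) * 4 = 52/49
  E: (19/49) * 3 = 57/49
  F: (1/49) * 5 = 5/49
  C: (16/49) * 4 = 64/49
Sum = (52 + 57 + 5 + 64)/49 = 178/49

L = 178/49 = 3.6327 bits/symbol


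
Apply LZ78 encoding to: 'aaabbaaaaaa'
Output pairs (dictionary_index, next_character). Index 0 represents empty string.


LZ78 encoding steps:
Dictionary: {0: ''}
Step 1: w='' (idx 0), next='a' -> output (0, 'a'), add 'a' as idx 1
Step 2: w='a' (idx 1), next='a' -> output (1, 'a'), add 'aa' as idx 2
Step 3: w='' (idx 0), next='b' -> output (0, 'b'), add 'b' as idx 3
Step 4: w='b' (idx 3), next='a' -> output (3, 'a'), add 'ba' as idx 4
Step 5: w='aa' (idx 2), next='a' -> output (2, 'a'), add 'aaa' as idx 5
Step 6: w='aa' (idx 2), end of input -> output (2, '')


Encoded: [(0, 'a'), (1, 'a'), (0, 'b'), (3, 'a'), (2, 'a'), (2, '')]


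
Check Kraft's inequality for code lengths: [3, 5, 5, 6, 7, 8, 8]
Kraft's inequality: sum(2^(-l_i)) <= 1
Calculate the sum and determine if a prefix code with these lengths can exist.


Sum = 2^(-3) + 2^(-5) + 2^(-5) + 2^(-6) + 2^(-7) + 2^(-8) + 2^(-8)
    = 0.125 + 0.03125 + 0.03125 + 0.015625 + 0.0078125 + 0.00390625 + 0.00390625
    = 56/256 = 0.21875
Since 0.21875 <= 1, Kraft's inequality IS satisfied.
A prefix code with these lengths CAN exist.

Kraft sum = 0.21875. Satisfied.


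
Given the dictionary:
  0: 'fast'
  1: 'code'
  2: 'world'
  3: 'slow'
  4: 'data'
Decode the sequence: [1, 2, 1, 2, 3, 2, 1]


Look up each index in the dictionary:
  1 -> 'code'
  2 -> 'world'
  1 -> 'code'
  2 -> 'world'
  3 -> 'slow'
  2 -> 'world'
  1 -> 'code'

Decoded: "code world code world slow world code"


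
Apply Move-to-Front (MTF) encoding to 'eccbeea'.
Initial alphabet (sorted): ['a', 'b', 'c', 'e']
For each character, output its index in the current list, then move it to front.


MTF encoding:
'e': index 3 in ['a', 'b', 'c', 'e'] -> ['e', 'a', 'b', 'c']
'c': index 3 in ['e', 'a', 'b', 'c'] -> ['c', 'e', 'a', 'b']
'c': index 0 in ['c', 'e', 'a', 'b'] -> ['c', 'e', 'a', 'b']
'b': index 3 in ['c', 'e', 'a', 'b'] -> ['b', 'c', 'e', 'a']
'e': index 2 in ['b', 'c', 'e', 'a'] -> ['e', 'b', 'c', 'a']
'e': index 0 in ['e', 'b', 'c', 'a'] -> ['e', 'b', 'c', 'a']
'a': index 3 in ['e', 'b', 'c', 'a'] -> ['a', 'e', 'b', 'c']


Output: [3, 3, 0, 3, 2, 0, 3]


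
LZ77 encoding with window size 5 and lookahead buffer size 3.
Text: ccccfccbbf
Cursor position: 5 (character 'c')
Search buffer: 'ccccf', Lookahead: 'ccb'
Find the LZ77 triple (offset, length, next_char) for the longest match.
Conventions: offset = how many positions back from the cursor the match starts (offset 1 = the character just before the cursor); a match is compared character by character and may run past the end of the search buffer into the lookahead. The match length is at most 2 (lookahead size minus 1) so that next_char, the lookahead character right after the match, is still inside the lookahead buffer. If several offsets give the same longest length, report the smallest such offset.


Try each offset into the search buffer:
  offset=1 (pos 4, char 'f'): match length 0
  offset=2 (pos 3, char 'c'): match length 1
  offset=3 (pos 2, char 'c'): match length 2
  offset=4 (pos 1, char 'c'): match length 2
  offset=5 (pos 0, char 'c'): match length 2
Longest match has length 2, found at offsets 3, 4, 5; take the smallest, offset 3.
next_char = character at position 5 + 2 = 7 -> 'b'

Best match: offset=3, length=2 (matching 'cc' starting at position 2)
LZ77 triple: (3, 2, 'b')


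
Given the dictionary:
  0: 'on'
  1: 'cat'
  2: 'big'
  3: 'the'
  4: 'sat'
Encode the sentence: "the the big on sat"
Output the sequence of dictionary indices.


Look up each word in the dictionary:
  'the' -> 3
  'the' -> 3
  'big' -> 2
  'on' -> 0
  'sat' -> 4

Encoded: [3, 3, 2, 0, 4]


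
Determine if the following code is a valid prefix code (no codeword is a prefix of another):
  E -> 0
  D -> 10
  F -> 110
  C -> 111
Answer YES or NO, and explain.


Checking each pair (does one codeword prefix another?):
  E='0' vs D='10': no prefix
  E='0' vs F='110': no prefix
  E='0' vs C='111': no prefix
  D='10' vs E='0': no prefix
  D='10' vs F='110': no prefix
  D='10' vs C='111': no prefix
  F='110' vs E='0': no prefix
  F='110' vs D='10': no prefix
  F='110' vs C='111': no prefix
  C='111' vs E='0': no prefix
  C='111' vs D='10': no prefix
  C='111' vs F='110': no prefix
No violation found over all pairs.

YES -- this is a valid prefix code. No codeword is a prefix of any other codeword.


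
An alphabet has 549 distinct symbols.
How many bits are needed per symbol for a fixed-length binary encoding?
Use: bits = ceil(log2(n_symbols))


log2(549) = 9.1007
Bracket: 2^9 = 512 < 549 <= 2^10 = 1024
So ceil(log2(549)) = 10

bits = ceil(log2(549)) = ceil(9.1007) = 10 bits


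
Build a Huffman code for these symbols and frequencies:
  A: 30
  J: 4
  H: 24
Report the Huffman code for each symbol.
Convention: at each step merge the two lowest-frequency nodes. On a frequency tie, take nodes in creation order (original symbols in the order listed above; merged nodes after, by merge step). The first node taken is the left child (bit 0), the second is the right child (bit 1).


Huffman tree construction:
Step 1: Merge J(4) + H(24) = 28
Step 2: Merge (J+H)(28) + A(30) = 58
Read each symbol's code off the tree from the root (left child = 0, right child = 1).

Codes:
  A: 1 (length 1)
  J: 00 (length 2)
  H: 01 (length 2)
Average code length: 86/58 = 1.4828 bits/symbol


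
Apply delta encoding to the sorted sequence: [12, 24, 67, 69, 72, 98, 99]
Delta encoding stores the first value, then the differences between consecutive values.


First value: 12
Deltas:
  24 - 12 = 12
  67 - 24 = 43
  69 - 67 = 2
  72 - 69 = 3
  98 - 72 = 26
  99 - 98 = 1


Delta encoded: [12, 12, 43, 2, 3, 26, 1]


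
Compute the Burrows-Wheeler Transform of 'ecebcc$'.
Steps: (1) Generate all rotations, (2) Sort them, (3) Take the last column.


Rotations (sorted):
  0: $ecebcc -> last char: c
  1: bcc$ece -> last char: e
  2: c$ecebc -> last char: c
  3: cc$eceb -> last char: b
  4: cebcc$e -> last char: e
  5: ebcc$ec -> last char: c
  6: ecebcc$ -> last char: $


BWT = cecbec$


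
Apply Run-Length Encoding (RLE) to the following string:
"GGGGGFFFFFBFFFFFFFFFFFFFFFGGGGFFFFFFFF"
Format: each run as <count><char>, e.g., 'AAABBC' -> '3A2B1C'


Scanning runs left to right:
  i=0: run of 'G' x 5 -> '5G'
  i=5: run of 'F' x 5 -> '5F'
  i=10: run of 'B' x 1 -> '1B'
  i=11: run of 'F' x 15 -> '15F'
  i=26: run of 'G' x 4 -> '4G'
  i=30: run of 'F' x 8 -> '8F'

RLE = 5G5F1B15F4G8F


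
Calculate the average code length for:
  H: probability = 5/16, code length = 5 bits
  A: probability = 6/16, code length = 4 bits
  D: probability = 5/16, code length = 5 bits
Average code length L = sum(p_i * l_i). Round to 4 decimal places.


Weighted contributions p_i * l_i:
  H: (5/16) * 5 = 25/16
  A: (6/16) * 4 = 24/16
  D: (5/16) * 5 = 25/16
Sum = (25 + 24 + 25)/16 = 74/16

L = 74/16 = 4.6250 bits/symbol


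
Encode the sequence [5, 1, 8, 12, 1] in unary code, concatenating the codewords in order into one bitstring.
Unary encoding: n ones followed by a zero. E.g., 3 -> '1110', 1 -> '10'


Encode each number as n ones followed by a terminating 0:
  5 -> 111110 (6 bits)
  1 -> 10 (2 bits)
  8 -> 111111110 (9 bits)
  12 -> 1111111111110 (13 bits)
  1 -> 10 (2 bits)
Total length = 6 + 2 + 9 + 13 + 2 = 32 bits.

Unary([5, 1, 8, 12, 1]) = 11111010111111110111111111111010 (32 bits)


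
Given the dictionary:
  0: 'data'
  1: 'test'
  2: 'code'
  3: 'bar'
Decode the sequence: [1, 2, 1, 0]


Look up each index in the dictionary:
  1 -> 'test'
  2 -> 'code'
  1 -> 'test'
  0 -> 'data'

Decoded: "test code test data"


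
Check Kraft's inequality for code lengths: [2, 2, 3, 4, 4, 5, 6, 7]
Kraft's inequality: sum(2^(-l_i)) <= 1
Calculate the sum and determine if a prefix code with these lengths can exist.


Sum = 2^(-2) + 2^(-2) + 2^(-3) + 2^(-4) + 2^(-4) + 2^(-5) + 2^(-6) + 2^(-7)
    = 0.25 + 0.25 + 0.125 + 0.0625 + 0.0625 + 0.03125 + 0.015625 + 0.0078125
    = 103/128 = 0.8046875
Since 0.8046875 <= 1, Kraft's inequality IS satisfied.
A prefix code with these lengths CAN exist.

Kraft sum = 0.8046875. Satisfied.


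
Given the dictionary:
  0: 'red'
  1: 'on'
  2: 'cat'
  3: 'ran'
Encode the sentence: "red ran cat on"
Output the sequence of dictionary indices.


Look up each word in the dictionary:
  'red' -> 0
  'ran' -> 3
  'cat' -> 2
  'on' -> 1

Encoded: [0, 3, 2, 1]


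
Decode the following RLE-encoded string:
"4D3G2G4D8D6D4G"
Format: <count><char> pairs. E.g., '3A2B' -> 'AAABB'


Expanding each <count><char> pair:
  4D -> 'DDDD'
  3G -> 'GGG'
  2G -> 'GG'
  4D -> 'DDDD'
  8D -> 'DDDDDDDD'
  6D -> 'DDDDDD'
  4G -> 'GGGG'

Decoded = DDDDGGGGGDDDDDDDDDDDDDDDDDDGGGG


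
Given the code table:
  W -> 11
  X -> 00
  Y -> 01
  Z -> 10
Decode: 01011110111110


Decoding:
01 -> Y
01 -> Y
11 -> W
10 -> Z
11 -> W
11 -> W
10 -> Z


Result: YYWZWWZ


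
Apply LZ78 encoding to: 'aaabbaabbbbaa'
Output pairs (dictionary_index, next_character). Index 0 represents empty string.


LZ78 encoding steps:
Dictionary: {0: ''}
Step 1: w='' (idx 0), next='a' -> output (0, 'a'), add 'a' as idx 1
Step 2: w='a' (idx 1), next='a' -> output (1, 'a'), add 'aa' as idx 2
Step 3: w='' (idx 0), next='b' -> output (0, 'b'), add 'b' as idx 3
Step 4: w='b' (idx 3), next='a' -> output (3, 'a'), add 'ba' as idx 4
Step 5: w='a' (idx 1), next='b' -> output (1, 'b'), add 'ab' as idx 5
Step 6: w='b' (idx 3), next='b' -> output (3, 'b'), add 'bb' as idx 6
Step 7: w='ba' (idx 4), next='a' -> output (4, 'a'), add 'baa' as idx 7


Encoded: [(0, 'a'), (1, 'a'), (0, 'b'), (3, 'a'), (1, 'b'), (3, 'b'), (4, 'a')]


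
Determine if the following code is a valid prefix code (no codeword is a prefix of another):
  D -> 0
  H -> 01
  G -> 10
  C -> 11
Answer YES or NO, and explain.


Checking each pair (does one codeword prefix another?):
  D='0' vs H='01': prefix -- VIOLATION

NO -- this is NOT a valid prefix code. D (0) is a prefix of H (01).


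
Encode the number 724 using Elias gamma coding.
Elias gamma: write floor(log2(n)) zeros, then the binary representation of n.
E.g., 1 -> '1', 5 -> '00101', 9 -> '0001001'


num_bits = floor(log2(724)) + 1 = 10
leading_zeros = num_bits - 1 = 9
binary(724) = 1011010100

Elias gamma(724) = '000000000' + '1011010100' = 0000000001011010100 (19 bits)


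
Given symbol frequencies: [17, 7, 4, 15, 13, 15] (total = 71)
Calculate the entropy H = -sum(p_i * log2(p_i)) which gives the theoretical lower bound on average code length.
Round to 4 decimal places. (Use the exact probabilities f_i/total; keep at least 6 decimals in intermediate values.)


Per-symbol terms -p_i * log2(p_i) with p_i = f_i/71:
  p = 17/71 = 0.239437: log2(p) = -2.062284, -p*log2(p) = 0.493786
  p = 7/71 = 0.098592: log2(p) = -3.342392, -p*log2(p) = 0.329532
  p = 4/71 = 0.056338: log2(p) = -4.149747, -p*log2(p) = 0.233789
  p = 15/71 = 0.211268: log2(p) = -2.242857, -p*log2(p) = 0.473843
  p = 13/71 = 0.183099: log2(p) = -2.449307, -p*log2(p) = 0.448465
  p = 15/71 = 0.211268: log2(p) = -2.242857, -p*log2(p) = 0.473843
H = 0.493786 + 0.329532 + 0.233789 + 0.473843 + 0.448465 + 0.473843 = 2.453258

H = 2.4533 bits/symbol


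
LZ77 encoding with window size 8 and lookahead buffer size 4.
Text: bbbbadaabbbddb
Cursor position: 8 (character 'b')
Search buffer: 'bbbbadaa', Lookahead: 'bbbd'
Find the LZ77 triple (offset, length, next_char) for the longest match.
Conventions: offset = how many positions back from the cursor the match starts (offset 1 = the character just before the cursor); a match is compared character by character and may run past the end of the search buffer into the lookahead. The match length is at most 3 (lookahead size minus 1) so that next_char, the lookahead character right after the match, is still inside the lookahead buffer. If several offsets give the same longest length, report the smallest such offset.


Try each offset into the search buffer:
  offset=1 (pos 7, char 'a'): match length 0
  offset=2 (pos 6, char 'a'): match length 0
  offset=3 (pos 5, char 'd'): match length 0
  offset=4 (pos 4, char 'a'): match length 0
  offset=5 (pos 3, char 'b'): match length 1
  offset=6 (pos 2, char 'b'): match length 2
  offset=7 (pos 1, char 'b'): match length 3
  offset=8 (pos 0, char 'b'): match length 3
Longest match has length 3, found at offsets 7, 8; take the smallest, offset 7.
next_char = character at position 8 + 3 = 11 -> 'd'

Best match: offset=7, length=3 (matching 'bbb' starting at position 1)
LZ77 triple: (7, 3, 'd')


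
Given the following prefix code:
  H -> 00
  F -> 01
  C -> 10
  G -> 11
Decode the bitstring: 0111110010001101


Decoding step by step:
Bits 01 -> F
Bits 11 -> G
Bits 11 -> G
Bits 00 -> H
Bits 10 -> C
Bits 00 -> H
Bits 11 -> G
Bits 01 -> F


Decoded message: FGGHCHGF


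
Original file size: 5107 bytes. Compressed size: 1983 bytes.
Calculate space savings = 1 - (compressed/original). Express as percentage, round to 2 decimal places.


ratio = compressed/original = 1983/5107 = 0.388291
savings = 1 - ratio = 1 - 0.388291 = 0.611709
as a percentage: 0.611709 * 100 = 61.17%

Space savings = 1 - 1983/5107 = 61.17%


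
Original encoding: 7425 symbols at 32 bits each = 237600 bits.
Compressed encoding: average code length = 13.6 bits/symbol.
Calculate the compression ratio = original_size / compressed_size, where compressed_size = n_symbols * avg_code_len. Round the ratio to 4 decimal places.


original_size = n_symbols * orig_bits = 7425 * 32 = 237600 bits
compressed_size = n_symbols * avg_code_len = 7425 * 13.6 = 100980.0 bits
ratio = original_size / compressed_size = 237600 / 100980.0 = 2.3529

Compression ratio = 2.3529


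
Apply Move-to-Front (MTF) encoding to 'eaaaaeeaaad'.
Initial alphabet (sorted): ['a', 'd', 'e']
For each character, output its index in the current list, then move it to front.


MTF encoding:
'e': index 2 in ['a', 'd', 'e'] -> ['e', 'a', 'd']
'a': index 1 in ['e', 'a', 'd'] -> ['a', 'e', 'd']
'a': index 0 in ['a', 'e', 'd'] -> ['a', 'e', 'd']
'a': index 0 in ['a', 'e', 'd'] -> ['a', 'e', 'd']
'a': index 0 in ['a', 'e', 'd'] -> ['a', 'e', 'd']
'e': index 1 in ['a', 'e', 'd'] -> ['e', 'a', 'd']
'e': index 0 in ['e', 'a', 'd'] -> ['e', 'a', 'd']
'a': index 1 in ['e', 'a', 'd'] -> ['a', 'e', 'd']
'a': index 0 in ['a', 'e', 'd'] -> ['a', 'e', 'd']
'a': index 0 in ['a', 'e', 'd'] -> ['a', 'e', 'd']
'd': index 2 in ['a', 'e', 'd'] -> ['d', 'a', 'e']


Output: [2, 1, 0, 0, 0, 1, 0, 1, 0, 0, 2]


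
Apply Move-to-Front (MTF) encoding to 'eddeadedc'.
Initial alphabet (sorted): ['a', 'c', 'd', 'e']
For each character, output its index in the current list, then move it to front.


MTF encoding:
'e': index 3 in ['a', 'c', 'd', 'e'] -> ['e', 'a', 'c', 'd']
'd': index 3 in ['e', 'a', 'c', 'd'] -> ['d', 'e', 'a', 'c']
'd': index 0 in ['d', 'e', 'a', 'c'] -> ['d', 'e', 'a', 'c']
'e': index 1 in ['d', 'e', 'a', 'c'] -> ['e', 'd', 'a', 'c']
'a': index 2 in ['e', 'd', 'a', 'c'] -> ['a', 'e', 'd', 'c']
'd': index 2 in ['a', 'e', 'd', 'c'] -> ['d', 'a', 'e', 'c']
'e': index 2 in ['d', 'a', 'e', 'c'] -> ['e', 'd', 'a', 'c']
'd': index 1 in ['e', 'd', 'a', 'c'] -> ['d', 'e', 'a', 'c']
'c': index 3 in ['d', 'e', 'a', 'c'] -> ['c', 'd', 'e', 'a']


Output: [3, 3, 0, 1, 2, 2, 2, 1, 3]


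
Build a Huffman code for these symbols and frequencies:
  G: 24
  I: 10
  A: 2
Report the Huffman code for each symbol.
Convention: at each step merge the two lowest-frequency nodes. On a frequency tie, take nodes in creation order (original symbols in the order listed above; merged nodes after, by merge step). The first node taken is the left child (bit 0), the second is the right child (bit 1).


Huffman tree construction:
Step 1: Merge A(2) + I(10) = 12
Step 2: Merge (A+I)(12) + G(24) = 36
Read each symbol's code off the tree from the root (left child = 0, right child = 1).

Codes:
  G: 1 (length 1)
  I: 01 (length 2)
  A: 00 (length 2)
Average code length: 48/36 = 1.3333 bits/symbol


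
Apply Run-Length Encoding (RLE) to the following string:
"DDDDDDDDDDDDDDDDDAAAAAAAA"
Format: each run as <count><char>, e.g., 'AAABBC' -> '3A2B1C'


Scanning runs left to right:
  i=0: run of 'D' x 17 -> '17D'
  i=17: run of 'A' x 8 -> '8A'

RLE = 17D8A


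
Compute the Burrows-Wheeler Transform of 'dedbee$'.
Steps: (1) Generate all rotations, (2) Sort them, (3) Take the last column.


Rotations (sorted):
  0: $dedbee -> last char: e
  1: bee$ded -> last char: d
  2: dbee$de -> last char: e
  3: dedbee$ -> last char: $
  4: e$dedbe -> last char: e
  5: edbee$d -> last char: d
  6: ee$dedb -> last char: b


BWT = ede$edb


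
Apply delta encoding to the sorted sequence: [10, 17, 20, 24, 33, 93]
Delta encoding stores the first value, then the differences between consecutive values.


First value: 10
Deltas:
  17 - 10 = 7
  20 - 17 = 3
  24 - 20 = 4
  33 - 24 = 9
  93 - 33 = 60


Delta encoded: [10, 7, 3, 4, 9, 60]


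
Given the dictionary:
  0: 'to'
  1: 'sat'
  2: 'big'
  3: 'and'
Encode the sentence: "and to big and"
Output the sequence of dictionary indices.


Look up each word in the dictionary:
  'and' -> 3
  'to' -> 0
  'big' -> 2
  'and' -> 3

Encoded: [3, 0, 2, 3]


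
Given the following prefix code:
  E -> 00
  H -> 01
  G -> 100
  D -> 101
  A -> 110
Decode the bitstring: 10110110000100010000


Decoding step by step:
Bits 101 -> D
Bits 101 -> D
Bits 100 -> G
Bits 00 -> E
Bits 100 -> G
Bits 01 -> H
Bits 00 -> E
Bits 00 -> E


Decoded message: DDGEGHEE


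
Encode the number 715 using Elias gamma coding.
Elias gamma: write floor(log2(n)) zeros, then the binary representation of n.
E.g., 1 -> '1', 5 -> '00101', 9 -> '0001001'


num_bits = floor(log2(715)) + 1 = 10
leading_zeros = num_bits - 1 = 9
binary(715) = 1011001011

Elias gamma(715) = '000000000' + '1011001011' = 0000000001011001011 (19 bits)


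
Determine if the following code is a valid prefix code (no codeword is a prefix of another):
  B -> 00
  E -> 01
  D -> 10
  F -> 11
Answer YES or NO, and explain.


Checking each pair (does one codeword prefix another?):
  B='00' vs E='01': no prefix
  B='00' vs D='10': no prefix
  B='00' vs F='11': no prefix
  E='01' vs B='00': no prefix
  E='01' vs D='10': no prefix
  E='01' vs F='11': no prefix
  D='10' vs B='00': no prefix
  D='10' vs E='01': no prefix
  D='10' vs F='11': no prefix
  F='11' vs B='00': no prefix
  F='11' vs E='01': no prefix
  F='11' vs D='10': no prefix
No violation found over all pairs.

YES -- this is a valid prefix code. No codeword is a prefix of any other codeword.


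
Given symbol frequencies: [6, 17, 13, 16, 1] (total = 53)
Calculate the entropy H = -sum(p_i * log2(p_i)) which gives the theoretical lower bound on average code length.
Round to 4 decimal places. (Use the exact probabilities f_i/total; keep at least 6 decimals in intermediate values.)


Per-symbol terms -p_i * log2(p_i) with p_i = f_i/53:
  p = 6/53 = 0.113208: log2(p) = -3.142958, -p*log2(p) = 0.355807
  p = 17/53 = 0.320755: log2(p) = -1.640458, -p*log2(p) = 0.526185
  p = 13/53 = 0.245283: log2(p) = -2.027481, -p*log2(p) = 0.497307
  p = 16/53 = 0.301887: log2(p) = -1.727920, -p*log2(p) = 0.521636
  p = 1/53 = 0.018868: log2(p) = -5.727920, -p*log2(p) = 0.108074
H = 0.355807 + 0.526185 + 0.497307 + 0.521636 + 0.108074 = 2.009009

H = 2.009 bits/symbol


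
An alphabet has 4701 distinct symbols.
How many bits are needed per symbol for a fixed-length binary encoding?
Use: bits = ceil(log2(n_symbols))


log2(4701) = 12.1988
Bracket: 2^12 = 4096 < 4701 <= 2^13 = 8192
So ceil(log2(4701)) = 13

bits = ceil(log2(4701)) = ceil(12.1988) = 13 bits


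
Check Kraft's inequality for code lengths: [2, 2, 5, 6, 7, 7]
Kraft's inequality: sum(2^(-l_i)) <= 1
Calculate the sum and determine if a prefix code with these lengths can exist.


Sum = 2^(-2) + 2^(-2) + 2^(-5) + 2^(-6) + 2^(-7) + 2^(-7)
    = 0.25 + 0.25 + 0.03125 + 0.015625 + 0.0078125 + 0.0078125
    = 72/128 = 0.5625
Since 0.5625 <= 1, Kraft's inequality IS satisfied.
A prefix code with these lengths CAN exist.

Kraft sum = 0.5625. Satisfied.


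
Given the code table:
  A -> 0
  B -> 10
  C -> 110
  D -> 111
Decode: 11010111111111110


Decoding:
110 -> C
10 -> B
111 -> D
111 -> D
111 -> D
110 -> C


Result: CBDDDC


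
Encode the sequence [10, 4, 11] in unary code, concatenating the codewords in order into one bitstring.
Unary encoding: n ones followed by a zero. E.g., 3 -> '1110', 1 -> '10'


Encode each number as n ones followed by a terminating 0:
  10 -> 11111111110 (11 bits)
  4 -> 11110 (5 bits)
  11 -> 111111111110 (12 bits)
Total length = 11 + 5 + 12 = 28 bits.

Unary([10, 4, 11]) = 1111111111011110111111111110 (28 bits)


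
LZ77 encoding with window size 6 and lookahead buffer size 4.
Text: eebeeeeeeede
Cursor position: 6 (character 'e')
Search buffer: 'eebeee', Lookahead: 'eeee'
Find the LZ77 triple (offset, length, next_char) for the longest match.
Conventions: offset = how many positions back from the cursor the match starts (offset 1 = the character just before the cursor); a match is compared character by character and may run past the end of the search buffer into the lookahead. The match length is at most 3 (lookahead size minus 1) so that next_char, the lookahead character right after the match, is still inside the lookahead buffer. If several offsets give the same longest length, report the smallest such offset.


Try each offset into the search buffer:
  offset=1 (pos 5, char 'e'): match length 3
  offset=2 (pos 4, char 'e'): match length 3
  offset=3 (pos 3, char 'e'): match length 3
  offset=4 (pos 2, char 'b'): match length 0
  offset=5 (pos 1, char 'e'): match length 1
  offset=6 (pos 0, char 'e'): match length 2
Longest match has length 3, found at offsets 1, 2, 3; take the smallest, offset 1.
next_char = character at position 6 + 3 = 9 -> 'e'

Best match: offset=1, length=3 (matching 'eee' starting at position 5)
LZ77 triple: (1, 3, 'e')


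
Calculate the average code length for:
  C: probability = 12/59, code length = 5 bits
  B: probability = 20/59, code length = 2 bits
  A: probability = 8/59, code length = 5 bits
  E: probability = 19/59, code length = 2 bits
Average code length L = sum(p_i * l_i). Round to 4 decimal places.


Weighted contributions p_i * l_i:
  C: (12/59) * 5 = 60/59
  B: (20/59) * 2 = 40/59
  A: (8/59) * 5 = 40/59
  E: (19/59) * 2 = 38/59
Sum = (60 + 40 + 40 + 38)/59 = 178/59

L = 178/59 = 3.0169 bits/symbol


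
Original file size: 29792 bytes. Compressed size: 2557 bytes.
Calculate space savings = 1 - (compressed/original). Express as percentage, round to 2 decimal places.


ratio = compressed/original = 2557/29792 = 0.085828
savings = 1 - ratio = 1 - 0.085828 = 0.914172
as a percentage: 0.914172 * 100 = 91.42%

Space savings = 1 - 2557/29792 = 91.42%


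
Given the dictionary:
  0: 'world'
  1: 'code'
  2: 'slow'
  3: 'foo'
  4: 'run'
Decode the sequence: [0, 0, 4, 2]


Look up each index in the dictionary:
  0 -> 'world'
  0 -> 'world'
  4 -> 'run'
  2 -> 'slow'

Decoded: "world world run slow"


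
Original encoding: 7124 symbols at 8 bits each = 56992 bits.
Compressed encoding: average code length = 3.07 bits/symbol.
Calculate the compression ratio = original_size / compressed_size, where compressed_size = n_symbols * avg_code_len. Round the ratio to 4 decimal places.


original_size = n_symbols * orig_bits = 7124 * 8 = 56992 bits
compressed_size = n_symbols * avg_code_len = 7124 * 3.07 = 21870.68 bits
ratio = original_size / compressed_size = 56992 / 21870.68 = 2.6059

Compression ratio = 2.6059


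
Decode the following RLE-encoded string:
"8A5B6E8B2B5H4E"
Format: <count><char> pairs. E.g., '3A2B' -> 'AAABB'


Expanding each <count><char> pair:
  8A -> 'AAAAAAAA'
  5B -> 'BBBBB'
  6E -> 'EEEEEE'
  8B -> 'BBBBBBBB'
  2B -> 'BB'
  5H -> 'HHHHH'
  4E -> 'EEEE'

Decoded = AAAAAAAABBBBBEEEEEEBBBBBBBBBBHHHHHEEEE


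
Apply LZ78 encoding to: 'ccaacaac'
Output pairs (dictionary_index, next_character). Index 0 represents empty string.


LZ78 encoding steps:
Dictionary: {0: ''}
Step 1: w='' (idx 0), next='c' -> output (0, 'c'), add 'c' as idx 1
Step 2: w='c' (idx 1), next='a' -> output (1, 'a'), add 'ca' as idx 2
Step 3: w='' (idx 0), next='a' -> output (0, 'a'), add 'a' as idx 3
Step 4: w='ca' (idx 2), next='a' -> output (2, 'a'), add 'caa' as idx 4
Step 5: w='c' (idx 1), end of input -> output (1, '')


Encoded: [(0, 'c'), (1, 'a'), (0, 'a'), (2, 'a'), (1, '')]


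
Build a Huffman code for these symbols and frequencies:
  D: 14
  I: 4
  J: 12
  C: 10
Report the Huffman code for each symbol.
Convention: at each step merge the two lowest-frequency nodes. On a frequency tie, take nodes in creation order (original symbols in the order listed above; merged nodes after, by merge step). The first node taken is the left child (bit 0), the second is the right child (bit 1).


Huffman tree construction:
Step 1: Merge I(4) + C(10) = 14
Step 2: Merge J(12) + D(14) = 26
Step 3: Merge (I+C)(14) + (J+D)(26) = 40
Read each symbol's code off the tree from the root (left child = 0, right child = 1).

Codes:
  D: 11 (length 2)
  I: 00 (length 2)
  J: 10 (length 2)
  C: 01 (length 2)
Average code length: 80/40 = 2.0000 bits/symbol
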